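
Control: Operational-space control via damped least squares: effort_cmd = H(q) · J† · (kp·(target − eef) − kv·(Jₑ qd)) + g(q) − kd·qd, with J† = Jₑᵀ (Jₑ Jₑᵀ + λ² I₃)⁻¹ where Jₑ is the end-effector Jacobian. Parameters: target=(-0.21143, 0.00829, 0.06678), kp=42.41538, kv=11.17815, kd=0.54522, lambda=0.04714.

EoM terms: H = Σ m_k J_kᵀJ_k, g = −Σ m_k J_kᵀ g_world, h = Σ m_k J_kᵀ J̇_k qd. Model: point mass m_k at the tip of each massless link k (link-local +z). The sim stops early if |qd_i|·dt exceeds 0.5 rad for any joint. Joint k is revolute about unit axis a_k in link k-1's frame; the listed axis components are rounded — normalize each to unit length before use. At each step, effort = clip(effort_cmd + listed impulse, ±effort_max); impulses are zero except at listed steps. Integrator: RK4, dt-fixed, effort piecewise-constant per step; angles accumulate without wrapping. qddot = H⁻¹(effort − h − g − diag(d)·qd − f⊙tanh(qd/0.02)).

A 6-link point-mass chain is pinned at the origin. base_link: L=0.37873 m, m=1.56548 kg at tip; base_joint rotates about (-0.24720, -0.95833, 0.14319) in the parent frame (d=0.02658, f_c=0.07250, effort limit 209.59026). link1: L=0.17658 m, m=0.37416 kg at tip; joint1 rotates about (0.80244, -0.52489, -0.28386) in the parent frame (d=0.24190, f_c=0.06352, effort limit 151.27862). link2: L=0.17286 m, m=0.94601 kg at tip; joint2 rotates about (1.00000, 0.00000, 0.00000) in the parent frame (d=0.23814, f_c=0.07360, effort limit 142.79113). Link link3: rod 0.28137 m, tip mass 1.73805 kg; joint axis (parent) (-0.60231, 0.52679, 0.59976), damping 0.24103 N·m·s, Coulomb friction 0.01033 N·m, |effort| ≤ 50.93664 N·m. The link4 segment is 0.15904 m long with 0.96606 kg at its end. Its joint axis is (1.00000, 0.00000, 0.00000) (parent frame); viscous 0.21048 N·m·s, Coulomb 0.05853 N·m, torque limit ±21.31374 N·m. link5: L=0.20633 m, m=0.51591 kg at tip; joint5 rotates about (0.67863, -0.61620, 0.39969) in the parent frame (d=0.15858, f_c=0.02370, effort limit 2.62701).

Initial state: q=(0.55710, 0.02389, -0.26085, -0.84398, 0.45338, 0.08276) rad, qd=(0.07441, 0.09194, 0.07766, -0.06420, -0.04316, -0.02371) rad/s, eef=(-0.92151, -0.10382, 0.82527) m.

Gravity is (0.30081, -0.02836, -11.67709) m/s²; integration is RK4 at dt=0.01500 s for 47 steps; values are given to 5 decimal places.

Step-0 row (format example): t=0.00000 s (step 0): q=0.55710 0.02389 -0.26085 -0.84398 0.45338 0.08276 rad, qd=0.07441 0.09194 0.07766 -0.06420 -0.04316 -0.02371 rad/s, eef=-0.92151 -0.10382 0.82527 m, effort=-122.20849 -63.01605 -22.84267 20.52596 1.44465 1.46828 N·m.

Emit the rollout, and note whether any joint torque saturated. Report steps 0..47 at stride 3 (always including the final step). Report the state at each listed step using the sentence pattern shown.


t=0.04500 s (step 3): q=0.52664 -0.01270 -0.29827 -0.94241 0.52635 0.13065 rad, qd=-1.25210 -1.50449 -1.49263 -3.70730 2.69876 1.77232 rad/s, eef=-0.89725 -0.10123 0.79572 m, effort=-69.24767 -29.11704 -7.15992 13.66978 -0.36716 -0.15544 N·m.
t=0.09000 s (step 6): q=0.45870 -0.09211 -0.37990 -1.13248 0.65705 0.21985 rad, qd=-1.67095 -1.93324 -2.03458 -4.51482 2.86868 2.08303 rad/s, eef=-0.83346 -0.08402 0.74568 m, effort=-29.46808 -6.17681 2.28155 7.27107 -0.49794 -0.55690 N·m.
t=0.13500 s (step 9): q=0.38341 -0.18077 -0.47530 -1.33539 0.77392 0.31037 rad, qd=-1.62973 -2.01073 -2.15522 -4.46682 2.28638 1.90481 rad/s, eef=-0.75259 -0.06242 0.69365 m, effort=-8.21970 2.73778 4.75844 4.87612 -0.94506 -0.76061 N·m.
t=0.18000 s (step 12): q=0.31564 -0.27338 -0.57130 -1.53144 0.86351 0.38992 rad, qd=-1.35673 -2.13984 -2.08298 -4.25548 1.71380 1.62324 rad/s, eef=-0.67002 -0.04621 0.64323 m, effort=2.54380 4.57916 4.13714 4.66047 -1.57239 -0.90186 N·m.
t=0.22500 s (step 15): q=0.26359 -0.37631 -0.66204 -1.71821 0.93067 0.45757 rad, qd=-0.93577 -2.49107 -1.92773 -4.06440 1.29224 1.38615 rad/s, eef=-0.59347 -0.03836 0.59426 m, effort=8.54026 3.82724 2.71764 5.20546 -2.09979 -0.99068 N·m.
t=0.27000 s (step 18): q=0.23366 -0.50289 -0.74265 -1.89741 0.98241 0.51638 rad, qd=-0.36992 -3.19712 -1.58534 -3.90016 1.04978 1.21739 rad/s, eef=-0.52601 -0.03779 0.54697 m, effort=9.48187 3.68116 2.66520 6.55987 -2.42099 -1.01613 N·m.
t=0.31500 s (step 21): q=0.23155 -0.66197 -0.79812 -2.06444 1.03150 0.56780 rad, qd=0.27270 -3.76428 -0.82290 -3.45734 1.22014 1.02778 rad/s, eef=-0.46871 -0.04163 0.50202 m, effort=1.15122 5.60213 4.58256 8.75791 -2.51805 -0.94053 N·m.
t=0.36000 s (step 24): q=0.25582 -0.82588 -0.82049 -2.20312 1.09461 0.61142 rad, qd=0.78201 -3.40007 -0.21969 -2.70106 1.58224 0.87824 rad/s, eef=-0.42219 -0.04515 0.45851 m, effort=-7.02215 6.14158 4.69120 9.33193 -2.32768 -0.84835 N·m.
t=0.40500 s (step 27): q=0.29911 -0.96067 -0.82491 -2.30963 1.16850 0.64931 rad, qd=1.12133 -2.56734 -0.00437 -2.07084 1.66308 0.77481 rad/s, eef=-0.38692 -0.04501 0.41501 m, effort=-14.00334 5.80272 3.94810 9.16551 -1.82826 -0.76541 N·m.
t=0.45000 s (step 30): q=0.35432 -1.05639 -0.82486 -2.39301 1.23963 0.68234 rad, qd=1.31544 -1.70436 0.01147 -1.66845 1.47991 0.65747 rad/s, eef=-0.36182 -0.04160 0.37174 m, effort=-19.96758 5.33396 3.15701 8.95538 -1.20845 -0.66161 N·m.
t=0.49500 s (step 33): q=0.41552 -1.11612 -0.82481 -2.46233 1.29948 0.70926 rad, qd=1.38935 -0.97743 0.00140 -1.43156 1.17461 0.52091 rad/s, eef=-0.34437 -0.03654 0.32982 m, effort=-24.64113 4.88566 2.44283 8.79672 -0.60031 -0.54240 N·m.
t=0.54000 s (step 36): q=0.47782 -1.14696 -0.82512 -2.52321 1.34486 0.73005 rad, qd=1.36835 -0.42066 -0.00791 -1.28375 0.84644 0.39306 rad/s, eef=-0.33171 -0.03104 0.29031 m, effort=-27.83990 4.47721 1.84653 8.64386 -0.06359 -0.42425 N·m.
t=0.58500 s (step 39): q=0.53767 -1.15655 -0.82579 -2.57848 1.37625 0.74529 rad, qd=1.28535 -0.03067 -0.01830 -1.17609 0.55775 0.28068 rad/s, eef=-0.32154 -0.02572 0.25413 m, effort=-29.74119 4.11321 1.37484 8.46191 0.38337 -0.31196 N·m.
t=0.63000 s (step 42): q=0.59294 -1.15299 -0.82667 -2.62947 1.39599 0.75600 rad, qd=1.16906 0.16671 -0.01963 -1.09077 0.33227 0.19246 rad/s, eef=-0.31240 -0.02078 0.22186 m, effort=-30.71176 3.83230 1.00006 8.24193 0.74513 -0.21309 N·m.
t=0.67500 s (step 45): q=0.64277 -1.14314 -0.82787 -2.67662 1.40742 0.76311 rad, qd=1.04601 0.25796 -0.03272 -1.00395 0.18546 0.12405 rad/s, eef=-0.30354 -0.01625 0.19376 m, effort=-31.03201 3.61399 0.71088 7.98002 1.01686 -0.12930 N·m.
t=0.70500 s (step 47): q=0.67296 -1.13507 -0.82903 -2.70587 1.41198 0.76634 rad, qd=0.96718 0.27644 -0.04385 -0.94512 0.12125 0.09059 rad/s, eef=-0.29767 -0.01345 0.17731 m.
any joint saturated: no


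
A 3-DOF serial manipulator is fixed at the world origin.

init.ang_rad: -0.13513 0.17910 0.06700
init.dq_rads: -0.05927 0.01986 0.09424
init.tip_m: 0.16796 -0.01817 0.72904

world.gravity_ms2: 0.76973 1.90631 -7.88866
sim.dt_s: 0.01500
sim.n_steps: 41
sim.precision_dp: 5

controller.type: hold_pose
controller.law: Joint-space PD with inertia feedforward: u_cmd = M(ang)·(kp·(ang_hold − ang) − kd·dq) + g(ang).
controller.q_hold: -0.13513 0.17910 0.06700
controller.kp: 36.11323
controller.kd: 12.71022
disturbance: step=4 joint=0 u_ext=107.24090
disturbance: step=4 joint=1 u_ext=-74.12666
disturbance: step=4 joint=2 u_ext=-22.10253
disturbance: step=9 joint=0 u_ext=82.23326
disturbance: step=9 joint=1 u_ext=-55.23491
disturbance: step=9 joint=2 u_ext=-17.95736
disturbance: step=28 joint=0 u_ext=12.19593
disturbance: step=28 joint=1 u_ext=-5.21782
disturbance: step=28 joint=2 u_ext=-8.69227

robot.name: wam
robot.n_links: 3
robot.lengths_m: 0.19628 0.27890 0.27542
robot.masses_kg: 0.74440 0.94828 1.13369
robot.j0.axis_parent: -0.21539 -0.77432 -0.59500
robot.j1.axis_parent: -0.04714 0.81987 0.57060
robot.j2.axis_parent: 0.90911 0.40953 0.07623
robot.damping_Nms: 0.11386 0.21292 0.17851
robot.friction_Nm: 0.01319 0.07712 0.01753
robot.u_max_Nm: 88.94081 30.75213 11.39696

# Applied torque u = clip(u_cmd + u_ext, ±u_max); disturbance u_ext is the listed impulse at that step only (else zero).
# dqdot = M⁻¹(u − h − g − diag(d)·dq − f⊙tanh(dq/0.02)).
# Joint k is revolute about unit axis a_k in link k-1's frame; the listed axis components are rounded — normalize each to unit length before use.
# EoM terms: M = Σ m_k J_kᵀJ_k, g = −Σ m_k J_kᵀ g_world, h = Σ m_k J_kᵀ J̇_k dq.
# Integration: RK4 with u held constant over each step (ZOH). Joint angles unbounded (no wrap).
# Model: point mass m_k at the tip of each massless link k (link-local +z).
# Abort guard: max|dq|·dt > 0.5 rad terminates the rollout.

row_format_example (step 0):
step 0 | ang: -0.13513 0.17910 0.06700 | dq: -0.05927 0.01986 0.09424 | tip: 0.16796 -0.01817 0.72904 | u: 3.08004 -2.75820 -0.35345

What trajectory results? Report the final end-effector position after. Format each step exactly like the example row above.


step 1 | ang: -0.13606 0.17922 0.06815 | dq: -0.05837 0.00397 0.06396 | tip: 0.16872 -0.01847 0.72884 | u: 2.98844 -2.69696 -0.32114
step 2 | ang: -0.13688 0.17924 0.06896 | dq: -0.04893 0.00132 0.04480 | tip: 0.16932 -0.01869 0.72868 | u: 2.90928 -2.64785 -0.29365
step 3 | ang: -0.13755 0.17925 0.06952 | dq: -0.03945 0.00077 0.03038 | tip: 0.16979 -0.01885 0.72855 | u: 2.84092 -2.60580 -0.27033
step 4 | ang: -0.13808 0.17926 0.06989 | dq: -0.03088 0.00079 0.01955 | tip: 0.17016 -0.01897 0.72846 | u: 88.94081 -30.75213 -11.39696
step 5 | ang: -0.03364 0.28613 0.13657 | dq: 13.40693 13.42182 8.38882 | tip: 0.16673 -0.01536 0.72492 | u: -14.14678 3.05922 1.89523
step 6 | ang: 0.13268 0.44658 0.23639 | dq: 9.06280 8.40543 5.16910 | tip: 0.15754 -0.00893 0.71604 | u: -11.78265 2.36917 1.36304
step 7 | ang: 0.24666 0.54909 0.29836 | dq: 6.27085 5.44980 3.23384 | tip: 0.14813 -0.00407 0.70838 | u: -9.75646 1.75027 0.94981
step 8 | ang: 0.32574 0.61585 0.33727 | dq: 4.34073 3.54124 2.02851 | tip: 0.13970 -0.00046 0.70278 | u: -8.04743 1.19095 0.64442
step 9 | ang: 0.38009 0.65883 0.36149 | dq: 2.94375 2.23724 1.23984 | tip: 0.13257 0.00220 0.69906 | u: 75.61754 -30.75213 -11.39696
step 10 | ang: 0.48965 0.74720 0.40518 | dq: 11.50498 9.26284 4.31602 | tip: 0.11920 0.00857 0.69048 | u: -21.40191 6.54980 2.37491
step 11 | ang: 0.63620 0.86008 0.45533 | dq: 8.13561 5.94681 2.52731 | tip: 0.09986 0.01772 0.67820 | u: -17.91277 5.63524 1.58100
step 12 | ang: 0.73933 0.93208 0.48479 | dq: 5.66174 3.72934 1.47385 | tip: 0.08359 0.02445 0.66985 | u: -15.01557 4.74060 1.04964
step 13 | ang: 0.81001 0.97613 0.50159 | dq: 3.78911 2.18681 0.79928 | tip: 0.07033 0.02939 0.66466 | u: -12.62697 3.88180 0.69671
step 14 | ang: 0.85596 1.00053 0.50998 | dq: 2.35625 1.09200 0.33601 | tip: 0.05980 0.03302 0.66192 | u: -10.66129 3.08320 0.46365
step 15 | ang: 0.88296 1.01090 0.51245 | dq: 1.25711 0.30647 0.00179 | tip: 0.05165 0.03566 0.66105 | u: -9.04091 2.36043 0.30932
step 16 | ang: 0.89547 1.01120 0.51063 | dq: 0.42475 -0.24982 -0.23984 | tip: 0.04553 0.03752 0.66157 | u: -7.69948 1.71023 0.20063
step 17 | ang: 0.89717 1.00457 0.50569 | dq: -0.19083 -0.62753 -0.41788 | tip: 0.04115 0.03879 0.66309 | u: -6.58134 1.11875 0.12388
step 18 | ang: 0.89079 0.99313 0.49843 | dq: -0.65497 -0.89448 -0.55003 | tip: 0.03824 0.03959 0.66529 | u: -5.64541 0.60429 0.06725
step 19 | ang: 0.87832 0.97827 0.48946 | dq: -1.00560 -1.08385 -0.64728 | tip: 0.03655 0.04000 0.66797 | u: -4.85239 0.15866 0.02290
step 20 | ang: 0.86126 0.96102 0.47924 | dq: -1.26747 -1.21554 -0.71627 | tip: 0.03589 0.04008 0.67096 | u: -4.17503 -0.22672 -0.01414
step 21 | ang: 0.84081 0.94213 0.46816 | dq: -1.45966 -1.30390 -0.76223 | tip: 0.03608 0.03987 0.67413 | u: -3.59164 -0.56006 -0.04693
step 22 | ang: 0.81788 0.92216 0.45653 | dq: -1.59702 -1.35943 -0.78942 | tip: 0.03697 0.03943 0.67739 | u: -3.08489 -0.84877 -0.07734
step 23 | ang: 0.79323 0.90155 0.44461 | dq: -1.69112 -1.38992 -0.80143 | tip: 0.03844 0.03876 0.68064 | u: -2.64101 -1.09941 -0.10637
step 24 | ang: 0.76743 0.88062 0.43260 | dq: -1.75107 -1.40123 -0.80128 | tip: 0.04040 0.03792 0.68384 | u: -2.24898 -1.31763 -0.13456
step 25 | ang: 0.74093 0.85964 0.42066 | dq: -1.78411 -1.39784 -0.79156 | tip: 0.04274 0.03691 0.68694 | u: -1.90003 -1.50821 -0.16209
step 26 | ang: 0.71409 0.83880 0.40893 | dq: -1.79594 -1.38320 -0.77446 | tip: 0.04541 0.03577 0.68991 | u: -1.58715 -1.67521 -0.18896
step 27 | ang: 0.68721 0.81824 0.39749 | dq: -1.79118 -1.36002 -0.75185 | tip: 0.04834 0.03451 0.69273 | u: -1.30472 -1.82202 -0.21509
step 28 | ang: 0.66049 0.79808 0.38643 | dq: -1.77349 -1.33043 -0.72527 | tip: 0.05147 0.03315 0.69538 | u: 11.14767 -7.16930 -8.93259
step 29 | ang: 0.63872 0.78285 0.36675 | dq: -1.14303 -0.71313 -1.89563 | tip: 0.05359 0.03465 0.69821 | u: -3.17932 -1.06396 1.43124
step 30 | ang: 0.62077 0.77141 0.34053 | dq: -1.25049 -0.81179 -1.60451 | tip: 0.05484 0.03836 0.70111 | u: -2.59630 -1.33738 1.16061
step 31 | ang: 0.60150 0.75874 0.31834 | dq: -1.31914 -0.87713 -1.35679 | tip: 0.05657 0.04085 0.70366 | u: -2.09823 -1.56553 0.92997
step 32 | ang: 0.58142 0.74528 0.29959 | dq: -1.35945 -0.91850 -1.14684 | tip: 0.05869 0.04237 0.70592 | u: -1.66946 -1.75642 0.73358
step 33 | ang: 0.56090 0.73134 0.28374 | dq: -1.37892 -0.94237 -0.96952 | tip: 0.06112 0.04308 0.70793 | u: -1.29766 -1.91678 0.56637
step 34 | ang: 0.54020 0.71714 0.27033 | dq: -1.38293 -0.95329 -0.82022 | tip: 0.06381 0.04315 0.70973 | u: -0.97300 -2.05210 0.42398
step 35 | ang: 0.51953 0.70284 0.25899 | dq: -1.37543 -0.95450 -0.69484 | tip: 0.06670 0.04271 0.71134 | u: -0.68764 -2.16691 0.30267
step 36 | ang: 0.49904 0.68859 0.24937 | dq: -1.35929 -0.94837 -0.58980 | tip: 0.06974 0.04185 0.71279 | u: -0.43528 -2.26482 0.19926
step 37 | ang: 0.47884 0.67447 0.24120 | dq: -1.33669 -0.93665 -0.50196 | tip: 0.07290 0.04068 0.71409 | u: -0.21083 -2.34878 0.11103
step 38 | ang: 0.45902 0.66056 0.23424 | dq: -1.30926 -0.92067 -0.42863 | tip: 0.07613 0.03926 0.71526 | u: -0.01013 -2.42111 0.03568
step 39 | ang: 0.43963 0.64691 0.22828 | dq: -1.27825 -0.90144 -0.36751 | tip: 0.07942 0.03766 0.71630 | u: 0.17019 -2.48372 -0.02871
step 40 | ang: 0.42073 0.63357 0.22317 | dq: -1.24464 -0.87979 -0.31664 | tip: 0.08272 0.03593 0.71723 | u: 0.33292 -2.53811 -0.08378
step 41 | ang: 0.40235 0.62057 0.21875 | dq: -1.20920 -0.85636 -0.27435 | tip: 0.08604 0.03411 0.71806
final tip position (m): 0.08604 0.03411 0.71806


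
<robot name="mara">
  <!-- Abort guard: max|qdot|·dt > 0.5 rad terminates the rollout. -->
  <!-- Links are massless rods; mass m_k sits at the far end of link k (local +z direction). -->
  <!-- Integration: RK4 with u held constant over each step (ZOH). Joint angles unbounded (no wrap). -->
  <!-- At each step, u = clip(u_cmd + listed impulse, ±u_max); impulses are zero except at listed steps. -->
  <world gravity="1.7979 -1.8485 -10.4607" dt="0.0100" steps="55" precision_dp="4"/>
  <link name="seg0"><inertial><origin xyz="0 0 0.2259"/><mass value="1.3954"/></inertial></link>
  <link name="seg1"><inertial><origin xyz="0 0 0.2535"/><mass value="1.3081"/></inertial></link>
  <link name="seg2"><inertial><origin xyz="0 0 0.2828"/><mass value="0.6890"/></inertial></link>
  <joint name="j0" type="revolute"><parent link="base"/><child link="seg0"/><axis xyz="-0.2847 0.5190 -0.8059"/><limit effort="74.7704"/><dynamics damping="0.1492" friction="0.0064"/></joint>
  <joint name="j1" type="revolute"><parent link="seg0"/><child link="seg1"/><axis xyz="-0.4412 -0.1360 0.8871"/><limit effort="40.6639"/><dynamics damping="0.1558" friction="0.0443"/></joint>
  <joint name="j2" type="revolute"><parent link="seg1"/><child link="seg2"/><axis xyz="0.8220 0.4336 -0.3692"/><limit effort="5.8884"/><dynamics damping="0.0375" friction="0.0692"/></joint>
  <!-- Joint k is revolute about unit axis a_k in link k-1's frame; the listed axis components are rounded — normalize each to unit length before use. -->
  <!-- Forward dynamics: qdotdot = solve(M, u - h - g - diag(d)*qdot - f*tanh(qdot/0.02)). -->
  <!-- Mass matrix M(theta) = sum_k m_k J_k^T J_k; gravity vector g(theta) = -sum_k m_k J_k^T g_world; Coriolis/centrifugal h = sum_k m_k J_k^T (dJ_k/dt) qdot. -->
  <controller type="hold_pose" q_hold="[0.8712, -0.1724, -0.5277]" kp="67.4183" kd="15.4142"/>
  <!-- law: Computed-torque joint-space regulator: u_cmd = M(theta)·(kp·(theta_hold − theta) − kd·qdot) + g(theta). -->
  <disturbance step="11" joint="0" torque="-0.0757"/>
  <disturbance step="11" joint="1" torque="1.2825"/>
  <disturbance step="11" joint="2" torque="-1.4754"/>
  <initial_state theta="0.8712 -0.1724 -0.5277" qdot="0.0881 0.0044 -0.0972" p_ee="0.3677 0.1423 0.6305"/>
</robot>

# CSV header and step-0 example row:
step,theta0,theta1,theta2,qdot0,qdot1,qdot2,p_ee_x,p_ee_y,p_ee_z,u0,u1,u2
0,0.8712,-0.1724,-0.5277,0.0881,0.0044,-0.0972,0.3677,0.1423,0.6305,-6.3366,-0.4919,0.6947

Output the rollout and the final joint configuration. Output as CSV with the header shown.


step,theta0,theta1,theta2,qdot0,qdot1,qdot2,p_ee_x,p_ee_y,p_ee_z,u0,u1,u2
1,0.8720,-0.1723,-0.5284,0.0736,0.0211,-0.0522,0.3680,0.1424,0.6302,-6.2922,-0.4808,0.6764
2,0.8727,-0.1720,-0.5288,0.0610,0.0260,-0.0227,0.3683,0.1425,0.6300,-6.2523,-0.4687,0.6607
3,0.8732,-0.1718,-0.5290,0.0501,0.0202,-0.0108,0.3686,0.1425,0.6299,-6.2164,-0.4578,0.6501
4,0.8737,-0.1716,-0.5290,0.0406,0.0122,-0.0067,0.3688,0.1425,0.6297,-6.1840,-0.4493,0.6432
5,0.8741,-0.1715,-0.5291,0.0323,0.0067,-0.0039,0.3689,0.1425,0.6296,-6.1548,-0.4436,0.6386
6,0.8743,-0.1715,-0.5291,0.0251,0.0033,-0.0020,0.3691,0.1425,0.6296,-6.1285,-0.4399,0.6356
7,0.8746,-0.1714,-0.5291,0.0189,0.0012,-0.0008,0.3692,0.1425,0.6295,-6.1051,-0.4376,0.6338
8,0.8747,-0.1714,-0.5291,0.0135,-0.0002,-0.0001,0.3692,0.1425,0.6295,-6.0842,-0.4361,0.6327
9,0.8748,-0.1714,-0.5291,0.0089,-0.0010,0.0004,0.3693,0.1425,0.6295,-6.0656,-0.4351,0.6321
10,0.8749,-0.1714,-0.5291,0.0050,-0.0015,0.0006,0.3693,0.1424,0.6294,-6.0492,-0.4344,0.6317
11,0.8749,-0.1715,-0.5291,0.0017,-0.0019,0.0008,0.3693,0.1424,0.6294,-6.1104,0.8486,-0.8440
12,0.8749,-0.1714,-0.5305,-0.0013,0.0180,-0.2778,0.3693,0.1428,0.6292,-6.0110,-0.6321,0.8543
13,0.8749,-0.1712,-0.5329,-0.0038,0.0277,-0.2054,0.3692,0.1434,0.6289,-6.0031,-0.6006,0.8177
14,0.8749,-0.1709,-0.5347,-0.0059,0.0324,-0.1459,0.3692,0.1438,0.6287,-5.9960,-0.5717,0.7848
15,0.8748,-0.1705,-0.5359,-0.0075,0.0345,-0.0962,0.3691,0.1442,0.6285,-5.9898,-0.5456,0.7554
16,0.8747,-0.1702,-0.5366,-0.0089,0.0351,-0.0546,0.3691,0.1445,0.6284,-5.9841,-0.5223,0.7291
17,0.8746,-0.1698,-0.5370,-0.0099,0.0330,-0.0222,0.3690,0.1446,0.6284,-5.9791,-0.5016,0.7063
18,0.8745,-0.1695,-0.5371,-0.0105,0.0210,-0.0089,0.3690,0.1448,0.6284,-5.9745,-0.4837,0.6901
19,0.8744,-0.1694,-0.5372,-0.0109,0.0085,-0.0037,0.3689,0.1448,0.6284,-5.9703,-0.4700,0.6789
20,0.8743,-0.1693,-0.5372,-0.0112,0.0009,0.0003,0.3689,0.1448,0.6284,-5.9664,-0.4608,0.6712
21,0.8742,-0.1693,-0.5372,-0.0114,-0.0037,0.0029,0.3688,0.1448,0.6284,-5.9629,-0.4549,0.6663
22,0.8741,-0.1694,-0.5371,-0.0114,-0.0065,0.0045,0.3688,0.1448,0.6285,-5.9598,-0.4510,0.6630
23,0.8740,-0.1695,-0.5371,-0.0114,-0.0081,0.0056,0.3687,0.1448,0.6285,-5.9570,-0.4483,0.6607
24,0.8738,-0.1695,-0.5370,-0.0113,-0.0090,0.0064,0.3687,0.1448,0.6285,-5.9545,-0.4464,0.6591
25,0.8737,-0.1696,-0.5369,-0.0111,-0.0095,0.0068,0.3686,0.1448,0.6286,-5.9523,-0.4450,0.6579
26,0.8736,-0.1697,-0.5369,-0.0109,-0.0098,0.0071,0.3686,0.1448,0.6286,-5.9503,-0.4440,0.6569
27,0.8735,-0.1698,-0.5368,-0.0107,-0.0099,0.0072,0.3685,0.1447,0.6287,-5.9486,-0.4431,0.6562
28,0.8734,-0.1699,-0.5367,-0.0104,-0.0099,0.0073,0.3685,0.1447,0.6287,-5.9471,-0.4424,0.6556
29,0.8733,-0.1700,-0.5367,-0.0101,-0.0098,0.0073,0.3685,0.1447,0.6287,-5.9458,-0.4418,0.6550
30,0.8732,-0.1701,-0.5366,-0.0098,-0.0097,0.0072,0.3684,0.1446,0.6288,-5.9447,-0.4413,0.6546
31,0.8731,-0.1702,-0.5365,-0.0094,-0.0096,0.0072,0.3684,0.1446,0.6288,-5.9437,-0.4408,0.6541
32,0.8730,-0.1703,-0.5364,-0.0091,-0.0095,0.0071,0.3683,0.1446,0.6289,-5.9428,-0.4403,0.6537
33,0.8729,-0.1704,-0.5364,-0.0088,-0.0093,0.0070,0.3683,0.1446,0.6289,-5.9420,-0.4399,0.6533
34,0.8728,-0.1705,-0.5363,-0.0084,-0.0091,0.0069,0.3683,0.1445,0.6289,-5.9414,-0.4395,0.6530
35,0.8728,-0.1706,-0.5362,-0.0081,-0.0090,0.0068,0.3682,0.1445,0.6290,-5.9408,-0.4391,0.6526
36,0.8727,-0.1707,-0.5362,-0.0077,-0.0088,0.0067,0.3682,0.1445,0.6290,-5.9402,-0.4388,0.6522
37,0.8726,-0.1708,-0.5361,-0.0074,-0.0086,0.0067,0.3682,0.1445,0.6290,-5.9398,-0.4384,0.6519
38,0.8725,-0.1708,-0.5360,-0.0070,-0.0085,0.0066,0.3681,0.1444,0.6291,-5.9394,-0.4381,0.6516
39,0.8725,-0.1709,-0.5360,-0.0067,-0.0083,0.0065,0.3681,0.1444,0.6291,-5.9391,-0.4377,0.6512
40,0.8724,-0.1710,-0.5359,-0.0064,-0.0081,0.0064,0.3681,0.1444,0.6291,-5.9388,-0.4374,0.6509
41,0.8723,-0.1711,-0.5358,-0.0061,-0.0080,0.0063,0.3681,0.1444,0.6291,-5.9385,-0.4371,0.6506
42,0.8723,-0.1712,-0.5358,-0.0058,-0.0078,0.0062,0.3680,0.1443,0.6292,-5.9383,-0.4368,0.6503
43,0.8722,-0.1713,-0.5357,-0.0055,-0.0077,0.0061,0.3680,0.1443,0.6292,-5.9380,-0.4365,0.6500
44,0.8722,-0.1713,-0.5357,-0.0052,-0.0075,0.0060,0.3680,0.1443,0.6292,-5.9379,-0.4362,0.6497
45,0.8721,-0.1714,-0.5356,-0.0050,-0.0074,0.0060,0.3680,0.1443,0.6292,-5.9377,-0.4359,0.6494
46,0.8721,-0.1715,-0.5355,-0.0047,-0.0073,0.0059,0.3679,0.1442,0.6293,-5.9375,-0.4356,0.6491
47,0.8720,-0.1715,-0.5355,-0.0044,-0.0071,0.0058,0.3679,0.1442,0.6293,-5.9374,-0.4353,0.6488
48,0.8720,-0.1716,-0.5354,-0.0042,-0.0070,0.0057,0.3679,0.1442,0.6293,-5.9373,-0.4351,0.6485
49,0.8719,-0.1717,-0.5354,-0.0040,-0.0068,0.0056,0.3679,0.1442,0.6293,-5.9372,-0.4348,0.6482
50,0.8719,-0.1718,-0.5353,-0.0038,-0.0067,0.0056,0.3679,0.1441,0.6293,-5.9371,-0.4346,0.6480
51,0.8719,-0.1718,-0.5353,-0.0036,-0.0066,0.0055,0.3679,0.1441,0.6294,-5.9370,-0.4343,0.6477
52,0.8718,-0.1719,-0.5352,-0.0034,-0.0065,0.0054,0.3678,0.1441,0.6294,-5.9369,-0.4341,0.6474
53,0.8718,-0.1720,-0.5351,-0.0032,-0.0063,0.0054,0.3678,0.1441,0.6294,-5.9368,-0.4339,0.6472
54,0.8718,-0.1720,-0.5351,-0.0030,-0.0062,0.0053,0.3678,0.1440,0.6294,-5.9367,-0.4336,0.6469
55,0.8717,-0.1721,-0.5350,-0.0028,-0.0061,0.0052,0.3678,0.1440,0.6294,,,
# final theta (rad): 0.8717 -0.1721 -0.5350


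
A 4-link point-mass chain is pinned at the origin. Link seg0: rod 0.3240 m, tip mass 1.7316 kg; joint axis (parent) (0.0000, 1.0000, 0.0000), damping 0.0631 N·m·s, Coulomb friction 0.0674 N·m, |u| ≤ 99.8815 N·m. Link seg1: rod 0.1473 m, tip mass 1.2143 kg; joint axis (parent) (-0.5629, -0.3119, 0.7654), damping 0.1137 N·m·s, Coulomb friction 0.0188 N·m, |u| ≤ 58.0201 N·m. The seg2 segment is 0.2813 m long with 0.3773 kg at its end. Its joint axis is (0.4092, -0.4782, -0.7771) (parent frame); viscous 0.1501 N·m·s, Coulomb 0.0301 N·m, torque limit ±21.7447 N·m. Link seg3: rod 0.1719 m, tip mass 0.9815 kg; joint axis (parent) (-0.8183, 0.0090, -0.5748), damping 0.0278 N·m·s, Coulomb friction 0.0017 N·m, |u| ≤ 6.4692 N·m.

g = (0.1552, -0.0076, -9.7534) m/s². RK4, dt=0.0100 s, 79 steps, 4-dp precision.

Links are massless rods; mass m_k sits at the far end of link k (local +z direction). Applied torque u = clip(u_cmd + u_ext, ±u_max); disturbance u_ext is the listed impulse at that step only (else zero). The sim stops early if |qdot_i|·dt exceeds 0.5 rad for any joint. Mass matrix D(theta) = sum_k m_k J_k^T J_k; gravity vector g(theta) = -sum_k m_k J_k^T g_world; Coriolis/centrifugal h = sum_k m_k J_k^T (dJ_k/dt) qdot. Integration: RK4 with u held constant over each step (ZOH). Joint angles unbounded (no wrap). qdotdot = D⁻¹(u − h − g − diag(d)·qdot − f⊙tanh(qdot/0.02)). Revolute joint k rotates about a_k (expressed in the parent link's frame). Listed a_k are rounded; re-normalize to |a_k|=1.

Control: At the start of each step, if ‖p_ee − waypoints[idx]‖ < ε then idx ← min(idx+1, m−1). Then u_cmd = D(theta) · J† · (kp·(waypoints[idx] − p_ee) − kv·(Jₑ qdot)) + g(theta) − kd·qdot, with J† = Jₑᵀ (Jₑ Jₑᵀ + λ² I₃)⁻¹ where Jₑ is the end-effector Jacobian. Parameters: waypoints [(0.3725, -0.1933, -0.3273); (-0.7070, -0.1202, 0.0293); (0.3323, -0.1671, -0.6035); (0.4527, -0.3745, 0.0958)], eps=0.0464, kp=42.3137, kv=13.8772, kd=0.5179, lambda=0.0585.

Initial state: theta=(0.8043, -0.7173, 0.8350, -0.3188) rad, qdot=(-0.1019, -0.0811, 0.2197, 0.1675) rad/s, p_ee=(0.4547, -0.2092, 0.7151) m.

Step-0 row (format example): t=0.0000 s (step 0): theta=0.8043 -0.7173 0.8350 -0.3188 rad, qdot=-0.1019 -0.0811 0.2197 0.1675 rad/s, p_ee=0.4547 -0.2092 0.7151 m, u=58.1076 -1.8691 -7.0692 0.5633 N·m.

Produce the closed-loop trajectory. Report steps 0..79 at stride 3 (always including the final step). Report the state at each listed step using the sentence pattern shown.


t=0.0300 s (step 3): theta=0.8376 -0.7660 0.8763 -0.4107 rad, qdot=2.0530 -2.8764 2.0514 -5.0585 rad/s, p_ee=0.4562 -0.2085 0.7036 m, u=29.2824 0.3424 -4.4739 2.2753 N·m.
t=0.0600 s (step 6): theta=0.9131 -0.8585 0.9310 -0.5815 rad, qdot=2.8453 -2.9380 1.4445 -5.9205 rad/s, p_ee=0.4722 -0.2065 0.6722 m, u=5.4354 0.6884 -1.6498 1.5131 N·m.
t=0.0900 s (step 9): theta=1.0025 -0.9302 0.9622 -0.7502 rad, qdot=3.0686 -1.8160 0.6986 -5.2328 rad/s, p_ee=0.5004 -0.2045 0.6294 m, u=-8.3715 0.1999 0.0079 0.4278 N·m.
t=0.1200 s (step 12): theta=1.0953 -0.9699 0.9768 -0.8956 rad, qdot=3.1039 -0.8869 0.3263 -4.4874 rad/s, p_ee=0.5337 -0.2037 0.5803 m, u=-15.8164 -0.3164 0.8662 -0.2237 N·m.
t=0.1500 s (step 15): theta=1.1879 -0.9876 0.9840 -1.0217 rad, qdot=3.0576 -0.3432 0.1743 -3.9431 rad/s, p_ee=0.5665 -0.2041 0.5274 m, u=-20.0099 -0.7009 1.3570 -0.4975 N·m.
t=0.1800 s (step 18): theta=1.2783 -0.9932 0.9882 -1.1335 rad, qdot=2.9652 -0.0566 0.1174 -3.5304 rad/s, p_ee=0.5961 -0.2054 0.4726 m, u=-22.4451 -0.9810 1.6704 -0.5650 N·m.
t=0.2100 s (step 21): theta=1.3655 -0.9930 0.9914 -1.2341 rad, qdot=2.8482 0.0524 0.0977 -3.1883 rad/s, p_ee=0.6212 -0.2072 0.4171 m, u=-23.8320 -1.1757 1.8780 -0.5340 N·m.
t=0.2400 s (step 24): theta=1.4490 -0.9907 0.9942 -1.3252 rad, qdot=2.7172 0.0979 0.0879 -2.8936 rad/s, p_ee=0.6416 -0.2093 0.3621 m, u=-24.5627 -1.3344 2.0191 -0.4586 N·m.
t=0.2700 s (step 27): theta=1.5285 -0.9875 0.9967 -1.4080 rad, qdot=2.5800 0.1146 0.0810 -2.6317 rad/s, p_ee=0.6573 -0.2116 0.3083 m, u=-24.8666 -1.4705 2.1161 -0.3684 N·m.
t=0.3000 s (step 30): theta=1.6038 -0.9842 0.9990 -1.4833 rad, qdot=2.4422 0.1106 0.0749 -2.3965 rad/s, p_ee=0.6687 -0.2139 0.2563 m, u=-24.8841 -1.5861 2.1796 -0.2777 N·m.
t=0.3300 s (step 33): theta=1.6750 -0.9811 1.0012 -1.5519 rad, qdot=2.3071 0.0944 0.0690 -2.1847 rad/s, p_ee=0.6763 -0.2163 0.2065 m, u=-24.7068 -1.6849 2.2169 -0.1935 N·m.
t=0.3600 s (step 36): theta=1.7423 -0.9787 1.0032 -1.6145 rad, qdot=2.1763 0.0713 0.0638 -1.9941 rad/s, p_ee=0.6806 -0.2186 0.1592 m, u=-24.3958 -1.7698 2.2328 -0.1189 N·m.
t=0.3900 s (step 39): theta=1.8057 -0.9770 1.0050 -1.6717 rad, qdot=2.0508 0.0451 0.0595 -1.8230 rad/s, p_ee=0.6820 -0.2208 0.1145 m, u=-23.9926 -1.8431 2.2311 -0.0549 N·m.
t=0.4200 s (step 42): theta=1.8654 -0.9760 1.0068 -1.7240 rad, qdot=1.9308 0.0198 0.0566 -1.6696 rad/s, p_ee=0.6809 -0.2229 0.0726 m, u=-23.5272 -1.9075 2.2148 -0.0013 N·m.
t=0.4500 s (step 45): theta=1.9216 -0.9758 1.0084 -1.7719 rad, qdot=1.8159 0.0029 0.0558 -1.5326 rad/s, p_ee=0.6778 -0.2248 0.0334 m, u=-23.0237 -1.9674 2.1876 0.0430 N·m.
t=0.4800 s (step 48): theta=1.9744 -0.9759 1.0101 -1.8160 rad, qdot=1.7059 -0.0093 0.0569 -1.4102 rad/s, p_ee=0.6730 -0.2266 -0.0032 m, u=-22.4937 -2.0211 2.1518 0.0790 N·m.
t=0.5100 s (step 51): theta=2.0240 -0.9764 1.0118 -1.8566 rad, qdot=1.6013 -0.0230 0.0592 -1.3010 rad/s, p_ee=0.6669 -0.2283 -0.0371 m, u=-21.9443 -2.0656 2.1085 0.1077 N·m.
t=0.5400 s (step 54): theta=2.0706 -0.9774 1.0137 -1.8942 rad, qdot=1.5020 -0.0404 0.0622 -1.2036 rad/s, p_ee=0.6597 -0.2297 -0.0685 m, u=-21.3826 -2.1002 2.0583 0.1301 N·m.
t=0.5700 s (step 57): theta=2.1142 -0.9789 1.0156 -1.9289 rad, qdot=1.4080 -0.0612 0.0658 -1.1167 rad/s, p_ee=0.6518 -0.2310 -0.0975 m, u=-20.8162 -2.1260 2.0019 0.1467 N·m.
t=0.6000 s (step 60): theta=2.1551 -0.9811 1.0176 -1.9612 rad, qdot=1.3189 -0.0829 0.0696 -1.0390 rad/s, p_ee=0.6433 -0.2322 -0.1242 m, u=-20.2525 -2.1453 1.9405 0.1583 N·m.
t=0.6300 s (step 63): theta=2.1934 -0.9840 1.0197 -1.9913 rad, qdot=1.2346 -0.1041 0.0734 -0.9695 rad/s, p_ee=0.6345 -0.2332 -0.1487 m, u=-19.6967 -2.1596 1.8751 0.1656 N·m.
t=0.6600 s (step 66): theta=2.2292 -0.9874 1.0220 -2.0194 rad, qdot=1.1548 -0.1242 0.0772 -0.9072 rad/s, p_ee=0.6254 -0.2341 -0.1711 m, u=-19.1525 -2.1699 1.8068 0.1694 N·m.
t=0.6900 s (step 69): theta=2.2627 -0.9914 1.0244 -2.0458 rad, qdot=1.0792 -0.1429 0.0807 -0.8511 rad/s, p_ee=0.6163 -0.2348 -0.1917 m, u=-18.6224 -2.1769 1.7365 0.1701 N·m.
t=0.7200 s (step 72): theta=2.2940 -0.9960 1.0268 -2.0705 rad, qdot=1.0078 -0.1603 0.0837 -0.8005 rad/s, p_ee=0.6072 -0.2354 -0.2105 m, u=-18.1084 -2.1812 1.6650 0.1684 N·m.
t=0.7500 s (step 75): theta=2.3233 -1.0011 1.0294 -2.0938 rad, qdot=0.9402 -0.1764 0.0862 -0.7548 rad/s, p_ee=0.5982 -0.2359 -0.2276 m, u=-17.6120 -2.1832 1.5928 0.1648 N·m.
t=0.7800 s (step 78): theta=2.3505 -1.0066 1.0320 -2.1158 rad, qdot=0.8765 -0.1913 0.0881 -0.7133 rad/s, p_ee=0.5895 -0.2363 -0.2432 m, u=-17.1346 -2.1833 1.5206 0.1596 N·m.
t=0.7900 s (step 79): theta=2.3592 -1.0086 1.0328 -2.1229 rad, qdot=0.8561 -0.1960 0.0886 -0.7003 rad/s, p_ee=0.5866 -0.2365 -0.2481 m.


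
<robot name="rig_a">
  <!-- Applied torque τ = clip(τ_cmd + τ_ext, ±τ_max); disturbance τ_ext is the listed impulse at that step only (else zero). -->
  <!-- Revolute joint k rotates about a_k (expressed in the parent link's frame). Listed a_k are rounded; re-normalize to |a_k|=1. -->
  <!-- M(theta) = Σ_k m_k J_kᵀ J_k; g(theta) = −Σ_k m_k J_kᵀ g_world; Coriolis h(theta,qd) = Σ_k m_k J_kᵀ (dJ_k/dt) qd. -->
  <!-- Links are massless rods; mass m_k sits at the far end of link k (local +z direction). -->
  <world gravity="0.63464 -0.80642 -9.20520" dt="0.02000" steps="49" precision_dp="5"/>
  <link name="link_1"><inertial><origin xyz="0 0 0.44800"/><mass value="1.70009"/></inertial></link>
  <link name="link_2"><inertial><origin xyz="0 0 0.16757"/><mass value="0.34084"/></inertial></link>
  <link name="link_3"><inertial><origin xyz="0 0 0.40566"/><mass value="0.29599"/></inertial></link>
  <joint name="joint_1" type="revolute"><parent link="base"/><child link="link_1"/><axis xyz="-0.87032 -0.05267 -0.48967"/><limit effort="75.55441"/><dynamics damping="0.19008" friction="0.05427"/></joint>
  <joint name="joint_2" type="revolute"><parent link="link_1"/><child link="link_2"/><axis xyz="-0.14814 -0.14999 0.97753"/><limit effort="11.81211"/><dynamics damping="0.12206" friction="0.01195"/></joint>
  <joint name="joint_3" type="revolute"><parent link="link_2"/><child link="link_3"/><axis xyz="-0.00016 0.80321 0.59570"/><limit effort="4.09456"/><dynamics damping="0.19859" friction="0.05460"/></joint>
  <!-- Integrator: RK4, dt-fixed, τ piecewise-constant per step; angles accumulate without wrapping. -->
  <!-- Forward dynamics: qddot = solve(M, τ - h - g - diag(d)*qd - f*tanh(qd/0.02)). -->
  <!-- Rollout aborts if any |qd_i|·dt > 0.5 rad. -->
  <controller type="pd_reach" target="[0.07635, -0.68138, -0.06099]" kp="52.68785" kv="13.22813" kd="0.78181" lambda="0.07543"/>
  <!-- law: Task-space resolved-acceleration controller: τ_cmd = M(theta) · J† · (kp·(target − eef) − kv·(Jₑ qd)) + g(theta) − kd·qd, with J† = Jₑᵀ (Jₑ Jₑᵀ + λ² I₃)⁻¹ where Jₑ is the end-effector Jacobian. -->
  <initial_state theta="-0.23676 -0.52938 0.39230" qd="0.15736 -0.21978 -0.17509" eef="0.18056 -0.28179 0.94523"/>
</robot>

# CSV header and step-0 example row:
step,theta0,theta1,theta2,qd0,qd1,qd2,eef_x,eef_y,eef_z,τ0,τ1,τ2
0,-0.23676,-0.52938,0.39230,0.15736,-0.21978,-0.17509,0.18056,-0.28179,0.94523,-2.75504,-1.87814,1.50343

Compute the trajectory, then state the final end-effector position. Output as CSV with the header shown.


step,theta0,theta1,theta2,qd0,qd1,qd2,eef_x,eef_y,eef_z,τ0,τ1,τ2
1,-0.23233,-0.56178,0.39814,0.27149,-2.87556,0.75810,0.18153,-0.28551,0.94290,3.47898,0.78909,0.37275
2,-0.22832,-0.60215,0.41875,0.13872,-1.26892,1.27046,0.18648,-0.29176,0.93759,4.83832,-0.65336,-0.09662
3,-0.22310,-0.64364,0.44553,0.37457,-2.77517,1.43114,0.19236,-0.29791,0.93134,8.97152,0.73759,-0.17976
4,-0.21367,-0.69493,0.47766,0.57093,-2.37796,1.77585,0.19784,-0.30391,0.92418,10.29499,0.23184,-0.35084
5,-0.19866,-0.74872,0.51637,0.92738,-2.95462,2.10652,0.20276,-0.30744,0.91686,11.54615,0.59174,-0.45069
6,-0.17655,-0.80877,0.56199,1.28318,-3.03557,2.45798,0.20625,-0.30861,0.90929,11.03036,0.42112,-0.50714
7,-0.14744,-0.87086,0.61422,1.62731,-3.15740,2.76794,0.20803,-0.30670,0.90178,9.28587,0.28896,-0.49208
8,-0.11229,-0.93383,0.67176,1.88875,-3.13444,2.98542,0.20778,-0.30212,0.89432,6.57458,0.06110,-0.39257
9,-0.07305,-0.99543,0.73260,2.03644,-3.02907,3.09834,0.20554,-0.29546,0.88692,3.58667,-0.16160,-0.23721
10,-0.03206,-1.05434,0.79482,2.06475,-2.87181,3.12522,0.20164,-0.28766,0.87943,0.86385,-0.33805,-0.06982
11,0.00846,-1.10987,0.85702,1.99023,-2.69448,3.09820,0.19657,-0.27970,0.87167,-1.31609,-0.44984,0.07052
12,0.04671,-1.16185,0.91838,1.83811,-2.51681,3.04271,0.19085,-0.27246,0.86341,-2.90356,-0.50235,0.16491
13,0.08139,-1.21038,0.97846,1.63327,-2.34917,2.97268,0.18491,-0.26662,0.85451,-3.96899,-0.51090,0.21211
14,0.11165,-1.25572,1.03705,1.39622,-2.19636,2.89382,0.17909,-0.26263,0.84487,-4.62074,-0.49121,0.22028
15,0.13701,-1.29817,1.09399,1.14232,-2.06024,2.80772,0.17362,-0.26075,0.83446,-4.96317,-0.45560,0.20025
16,0.15723,-1.33809,1.14914,0.88244,-1.94099,2.71446,0.16862,-0.26110,0.82330,-5.08133,-0.41237,0.16207
17,0.17228,-1.37579,1.20235,0.62391,-1.83785,2.61387,0.16418,-0.26368,0.81142,-5.03880,-0.36660,0.11379
18,0.18221,-1.41159,1.25349,0.37156,-1.74955,2.50599,0.16032,-0.26841,0.79887,-4.88057,-0.32104,0.06132
19,0.18720,-1.44577,1.30240,0.12853,-1.67456,2.39118,0.15704,-0.27516,0.78570,-4.63731,-0.27701,0.00874
20,0.18746,-1.47858,1.34898,-0.10151,-1.61276,2.27269,0.15432,-0.28379,0.77193,-4.33923,-0.23378,-0.04325
21,0.18328,-1.51029,1.39318,-0.31610,-1.56237,2.15115,0.15213,-0.29410,0.75760,-4.01041,-0.19176,-0.09217
22,0.17493,-1.54105,1.43486,-0.51899,-1.51716,2.01979,0.15044,-0.30590,0.74272,-3.63210,-0.15454,-0.13099
23,0.16265,-1.57098,1.47391,-0.70860,-1.47928,1.88620,0.14921,-0.31902,0.72733,-3.21046,-0.11837,-0.16576
24,0.14673,-1.60022,1.51027,-0.88424,-1.44733,1.75108,0.14843,-0.33328,0.71140,-2.75226,-0.08332,-0.19584
25,0.12744,-1.62888,1.54393,-1.04536,-1.42023,1.61568,0.14806,-0.34852,0.69493,-2.26275,-0.04928,-0.22142
26,0.10508,-1.65704,1.57490,-1.19160,-1.39699,1.48125,0.14807,-0.36457,0.67791,-1.74660,-0.01628,-0.24288
27,0.07995,-1.68476,1.60321,-1.32271,-1.37674,1.34898,0.14843,-0.38123,0.66033,-1.20839,0.01558,-0.26073
28,0.05235,-1.71211,1.62892,-1.43854,-1.35867,1.22003,0.14913,-0.39835,0.64218,-0.65284,0.04607,-0.27557
29,0.02259,-1.73912,1.65209,-1.53912,-1.34208,1.09542,0.15012,-0.41575,0.62348,-0.08489,0.07491,-0.28798
30,-0.00903,-1.76580,1.67282,-1.62458,-1.32637,0.97606,0.15139,-0.43327,0.60423,0.49030,0.10176,-0.29856
31,-0.04221,-1.79217,1.69123,-1.69520,-1.31099,0.86271,0.15290,-0.45075,0.58445,1.06743,0.12628,-0.30782
32,-0.07666,-1.81824,1.70744,-1.75140,-1.29549,0.75600,0.15462,-0.46803,0.56419,1.64123,0.14811,-0.31623
33,-0.11209,-1.84400,1.72159,-1.79372,-1.27950,0.65636,0.15652,-0.48497,0.54350,2.20656,0.16698,-0.32416
34,-0.14823,-1.86943,1.73382,-1.82285,-1.26272,0.56409,0.15857,-0.50145,0.52244,2.75861,0.18262,-0.33189
35,-0.18484,-1.89451,1.74428,-1.83954,-1.24495,0.47935,0.16074,-0.51736,0.50108,3.29296,0.19490,-0.33961
36,-0.22166,-1.91923,1.75312,-1.84467,-1.22605,0.40212,0.16299,-0.53259,0.47952,3.80575,0.20375,-0.34741
37,-0.25848,-1.94356,1.76048,-1.83918,-1.20595,0.33229,0.16528,-0.54707,0.45783,4.29370,0.20918,-0.35533
38,-0.29509,-1.96748,1.76652,-1.82403,-1.18466,0.26963,0.16759,-0.56074,0.43612,4.75419,0.21131,-0.36333
39,-0.33131,-1.99096,1.77138,-1.80025,-1.16222,0.21383,0.16989,-0.57356,0.41449,5.18527,0.21033,-0.37131
40,-0.36699,-2.01398,1.77519,-1.76885,-1.13873,0.16451,0.17213,-0.58550,0.39302,5.58562,0.20649,-0.37915
41,-0.40196,-2.03652,1.77807,-1.73083,-1.11432,0.12125,0.17430,-0.59656,0.37182,5.95453,0.20011,-0.38673
42,-0.43613,-2.05857,1.78014,-1.68717,-1.08914,0.08358,0.17637,-0.60674,0.35096,6.29188,0.19151,-0.39390
43,-0.46937,-2.08011,1.78150,-1.63881,-1.06341,0.05120,0.17832,-0.61605,0.33053,6.59804,0.18110,-0.40069
44,-0.50161,-2.10113,1.78228,-1.58652,-1.03814,0.02578,0.18011,-0.62454,0.31060,6.87389,0.16984,-0.40920
45,-0.53277,-2.12167,1.78266,-1.53077,-1.01547,0.01266,0.18175,-0.63220,0.29121,7.12057,0.15933,-0.42546
46,-0.56279,-2.14175,1.78284,-1.47268,-0.99253,0.00574,0.18322,-0.63908,0.27239,7.33868,0.14699,-0.44394
47,-0.59164,-2.16136,1.78288,-1.41322,-0.96824,0.00055,0.18452,-0.64520,0.25419,7.53004,0.13243,-0.46036
48,-0.61929,-2.18047,1.78283,-1.35311,-0.94293,-0.00438,0.18564,-0.65063,0.23666,7.69683,0.11651,-0.47341
49,-0.64574,-2.19908,1.78271,-1.29291,-0.91711,-0.00951,0.18658,-0.65542,0.21981,,,
# final eef position (m): 0.18658 -0.65542 0.21981


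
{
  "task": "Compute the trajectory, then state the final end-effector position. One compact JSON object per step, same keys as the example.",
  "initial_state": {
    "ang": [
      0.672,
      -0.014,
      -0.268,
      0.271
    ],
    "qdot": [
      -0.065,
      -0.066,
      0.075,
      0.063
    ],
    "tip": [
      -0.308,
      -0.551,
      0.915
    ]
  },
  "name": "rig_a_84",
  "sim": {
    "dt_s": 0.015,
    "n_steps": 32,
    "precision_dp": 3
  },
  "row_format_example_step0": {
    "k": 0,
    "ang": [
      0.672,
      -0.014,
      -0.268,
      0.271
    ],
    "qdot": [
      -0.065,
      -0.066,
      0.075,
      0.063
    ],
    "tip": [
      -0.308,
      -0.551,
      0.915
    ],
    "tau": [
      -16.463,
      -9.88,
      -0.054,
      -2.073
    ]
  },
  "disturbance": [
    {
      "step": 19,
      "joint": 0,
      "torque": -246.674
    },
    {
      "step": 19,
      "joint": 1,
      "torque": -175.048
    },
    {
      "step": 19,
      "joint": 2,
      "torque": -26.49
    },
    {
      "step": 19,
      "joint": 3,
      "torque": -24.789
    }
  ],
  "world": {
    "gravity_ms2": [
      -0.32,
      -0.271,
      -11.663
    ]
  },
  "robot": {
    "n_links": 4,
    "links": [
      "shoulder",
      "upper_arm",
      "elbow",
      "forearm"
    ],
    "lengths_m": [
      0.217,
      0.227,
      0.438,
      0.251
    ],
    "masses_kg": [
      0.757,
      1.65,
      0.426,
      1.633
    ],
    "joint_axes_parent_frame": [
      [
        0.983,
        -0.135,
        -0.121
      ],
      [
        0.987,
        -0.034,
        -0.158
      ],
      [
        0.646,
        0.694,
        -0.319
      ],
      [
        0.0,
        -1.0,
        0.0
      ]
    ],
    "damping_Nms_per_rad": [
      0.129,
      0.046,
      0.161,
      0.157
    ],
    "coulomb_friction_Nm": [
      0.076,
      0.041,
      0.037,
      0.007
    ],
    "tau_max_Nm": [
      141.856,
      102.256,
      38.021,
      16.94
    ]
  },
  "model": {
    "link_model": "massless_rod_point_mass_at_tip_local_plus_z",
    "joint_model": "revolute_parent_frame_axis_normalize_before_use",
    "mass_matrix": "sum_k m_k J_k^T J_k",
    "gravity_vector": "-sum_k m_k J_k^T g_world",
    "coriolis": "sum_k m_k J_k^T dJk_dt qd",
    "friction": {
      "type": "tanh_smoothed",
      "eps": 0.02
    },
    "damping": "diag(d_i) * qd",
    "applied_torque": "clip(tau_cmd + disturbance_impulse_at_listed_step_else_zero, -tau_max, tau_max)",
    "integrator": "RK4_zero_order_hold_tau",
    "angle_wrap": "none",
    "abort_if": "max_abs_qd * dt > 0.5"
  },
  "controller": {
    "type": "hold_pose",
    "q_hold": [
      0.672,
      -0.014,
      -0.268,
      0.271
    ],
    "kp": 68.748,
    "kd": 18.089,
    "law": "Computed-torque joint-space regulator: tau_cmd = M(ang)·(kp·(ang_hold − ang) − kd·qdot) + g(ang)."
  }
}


{"k":1,"ang":[0.671,-0.015,-0.267,0.271],"qdot":[-0.051,-0.034,0.036,0.008],"tip":[-0.308,-0.55,0.916],"tau":[-17.379,-10.531,-0.174,-2.136]}
{"k":2,"ang":[0.67,-0.015,-0.267,0.271],"qdot":[-0.035,-0.021,0.017,-0.012],"tip":[-0.308,-0.55,0.917],"tau":[-18.107,-11.046,-0.272,-2.189]}
{"k":3,"ang":[0.67,-0.015,-0.267,0.271],"qdot":[-0.021,-0.018,0.009,-0.015],"tip":[-0.307,-0.549,0.917],"tau":[-18.682,-11.454,-0.353,-2.232]}
{"k":4,"ang":[0.67,-0.016,-0.267,0.271],"qdot":[-0.011,-0.013,0.004,-0.014],"tip":[-0.307,-0.549,0.917],"tau":[-19.132,-11.776,-0.421,-2.266]}
{"k":5,"ang":[0.67,-0.016,-0.266,0.271],"qdot":[-0.006,-0.008,0.001,-0.01],"tip":[-0.307,-0.549,0.918],"tau":[-19.483,-12.029,-0.476,-2.292]}
{"k":6,"ang":[0.67,-0.016,-0.266,0.271],"qdot":[-0.002,-0.004,-0.001,-0.006],"tip":[-0.307,-0.549,0.918],"tau":[-19.756,-12.226,-0.521,-2.312]}
{"k":7,"ang":[0.67,-0.016,-0.267,0.271],"qdot":[0.001,-0.0,-0.001,-0.002],"tip":[-0.307,-0.549,0.918],"tau":[-19.968,-12.38,-0.557,-2.328]}
{"k":8,"ang":[0.67,-0.016,-0.267,0.271],"qdot":[0.003,0.002,-0.002,0.0],"tip":[-0.307,-0.549,0.918],"tau":[-20.132,-12.5,-0.586,-2.339]}
{"k":9,"ang":[0.67,-0.016,-0.267,0.271],"qdot":[0.004,0.003,-0.002,0.002],"tip":[-0.307,-0.549,0.918],"tau":[-20.26,-12.593,-0.609,-2.348]}
{"k":10,"ang":[0.67,-0.016,-0.267,0.271],"qdot":[0.005,0.005,-0.002,0.004],"tip":[-0.307,-0.549,0.917],"tau":[-20.358,-12.666,-0.627,-2.355]}
{"k":11,"ang":[0.67,-0.016,-0.267,0.271],"qdot":[0.005,0.005,-0.002,0.005],"tip":[-0.307,-0.549,0.917],"tau":[-20.435,-12.721,-0.642,-2.36]}
{"k":12,"ang":[0.67,-0.016,-0.267,0.271],"qdot":[0.006,0.006,-0.002,0.005],"tip":[-0.307,-0.549,0.917],"tau":[-20.493,-12.765,-0.653,-2.364]}
{"k":13,"ang":[0.67,-0.016,-0.267,0.271],"qdot":[0.006,0.006,-0.002,0.005],"tip":[-0.307,-0.549,0.917],"tau":[-20.538,-12.798,-0.662,-2.367]}
{"k":14,"ang":[0.67,-0.015,-0.267,0.271],"qdot":[0.006,0.006,-0.002,0.005],"tip":[-0.307,-0.549,0.917],"tau":[-20.573,-12.823,-0.669,-2.369]}
{"k":15,"ang":[0.67,-0.015,-0.267,0.271],"qdot":[0.006,0.006,-0.002,0.005],"tip":[-0.307,-0.549,0.917],"tau":[-20.599,-12.843,-0.674,-2.371]}
{"k":16,"ang":[0.67,-0.015,-0.267,0.271],"qdot":[0.006,0.006,-0.002,0.005],"tip":[-0.308,-0.549,0.917],"tau":[-20.619,-12.858,-0.678,-2.372]}
{"k":17,"ang":[0.67,-0.015,-0.267,0.271],"qdot":[0.005,0.006,-0.002,0.005],"tip":[-0.308,-0.549,0.917],"tau":[-20.634,-12.869,-0.681,-2.373]}
{"k":18,"ang":[0.67,-0.015,-0.267,0.271],"qdot":[0.005,0.006,-0.002,0.005],"tip":[-0.308,-0.55,0.917],"tau":[-20.645,-12.877,-0.683,-2.374]}
{"k":19,"ang":[0.67,-0.015,-0.267,0.271],"qdot":[0.005,0.006,-0.002,0.004],"tip":[-0.308,-0.55,0.917],"tau":[-141.856,-102.256,-27.175,-16.94]}
{"k":20,"ang":[0.658,0.007,-0.295,0.208],"qdot":[-1.618,2.896,-3.649,-8.356],"tip":[-0.305,-0.546,0.922],"tau":[13.253,12.108,6.705,1.637]}
{"k":21,"ang":[0.64,0.039,-0.337,0.11],"qdot":[-0.869,1.421,-1.99,-4.771],"tip":[-0.301,-0.538,0.931],"tau":[5.926,6.666,5.119,0.738]}
{"k":22,"ang":[0.63,0.053,-0.358,0.056],"qdot":[-0.393,0.518,-0.969,-2.5],"tip":[-0.297,-0.532,0.936],"tau":[0.127,2.375,3.865,0.124]}
{"k":23,"ang":[0.627,0.057,-0.368,0.029],"qdot":[-0.118,0.038,-0.39,-1.163],"tip":[-0.295,-0.528,0.939],"tau":[-4.478,-1.02,2.873,-0.329]}
{"k":24,"ang":[0.626,0.056,-0.372,0.018],"qdot":[0.002,-0.141,-0.094,-0.424],"tip":[-0.294,-0.526,0.941],"tau":[-8.126,-3.725,2.089,-0.672]}
{"k":25,"ang":[0.626,0.054,-0.372,0.015],"qdot":[0.027,-0.148,0.04,-0.031],"tip":[-0.293,-0.524,0.942],"tau":[-10.986,-5.871,1.477,-0.938]}
{"k":26,"ang":[0.627,0.052,-0.371,0.016],"qdot":[0.02,-0.092,0.086,0.158],"tip":[-0.293,-0.524,0.942],"tau":[-13.241,-7.57,1.007,-1.143]}
{"k":27,"ang":[0.627,0.051,-0.37,0.019],"qdot":[0.012,-0.041,0.108,0.269],"tip":[-0.293,-0.524,0.942],"tau":[-15.023,-8.912,0.635,-1.305]}
{"k":28,"ang":[0.627,0.051,-0.368,0.024],"qdot":[0.012,-0.01,0.121,0.339],"tip":[-0.293,-0.524,0.942],"tau":[-16.427,-9.967,0.341,-1.432]}
{"k":29,"ang":[0.627,0.051,-0.366,0.029],"qdot":[0.019,0.001,0.132,0.389],"tip":[-0.294,-0.525,0.941],"tau":[-17.526,-10.789,0.109,-1.534]}
{"k":30,"ang":[0.628,0.051,-0.364,0.035],"qdot":[0.025,0.009,0.138,0.417],"tip":[-0.294,-0.526,0.941],"tau":[-18.38,-11.428,-0.074,-1.616]}
{"k":31,"ang":[0.628,0.051,-0.362,0.041],"qdot":[0.03,0.013,0.14,0.43],"tip":[-0.295,-0.527,0.94],"tau":[-19.043,-11.924,-0.218,-1.683]}
{"k":32,"ang":[0.628,0.051,-0.36,0.048],"qdot":[0.033,0.015,0.14,0.433],"tip":[-0.295,-0.529,0.939]}
{"summary": "final tip position (m): -0.295 -0.529 0.939"}
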